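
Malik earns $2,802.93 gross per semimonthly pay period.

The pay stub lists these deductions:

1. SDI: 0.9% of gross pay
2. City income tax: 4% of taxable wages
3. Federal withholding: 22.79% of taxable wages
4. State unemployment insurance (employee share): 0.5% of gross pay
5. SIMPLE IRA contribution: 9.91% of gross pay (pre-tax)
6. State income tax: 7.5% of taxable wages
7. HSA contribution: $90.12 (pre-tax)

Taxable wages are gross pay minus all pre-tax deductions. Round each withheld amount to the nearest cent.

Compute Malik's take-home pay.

$1,560.82

SIMPLE IRA contribution: $2,802.93 × 0.0991 = $277.77
HSA contribution: $90.12
Pre-tax total = $277.77 + $90.12 = $367.89
Taxable wages = $2,802.93 − $367.89 = $2,435.04
Federal withholding: $2,435.04 × 0.2279 = $554.95
City income tax: $2,435.04 × 0.04 = $97.40
State income tax: $2,435.04 × 0.075 = $182.63
SDI: $2,802.93 × 0.009 = $25.23
State unemployment insurance (employee share): $2,802.93 × 0.005 = $14.01
Total deductions = $277.77 + $90.12 + $554.95 + $97.40 + $182.63 + $25.23 + $14.01 = $1,242.11
Net pay = $2,802.93 − $1,242.11 = $1,560.82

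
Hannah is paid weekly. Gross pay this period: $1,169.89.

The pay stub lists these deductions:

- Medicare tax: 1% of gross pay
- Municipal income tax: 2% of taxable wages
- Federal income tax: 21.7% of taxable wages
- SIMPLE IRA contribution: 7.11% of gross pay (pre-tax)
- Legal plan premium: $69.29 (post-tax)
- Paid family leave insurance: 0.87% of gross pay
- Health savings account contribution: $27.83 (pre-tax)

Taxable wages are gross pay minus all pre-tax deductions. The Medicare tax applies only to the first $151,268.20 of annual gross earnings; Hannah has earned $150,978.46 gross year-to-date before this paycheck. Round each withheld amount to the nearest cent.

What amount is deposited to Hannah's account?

$725.55

SIMPLE IRA contribution: $1,169.89 × 0.0711 = $83.18
Health savings account contribution: $27.83
Pre-tax total = $83.18 + $27.83 = $111.01
Taxable wages = $1,169.89 − $111.01 = $1,058.88
Federal income tax: $1,058.88 × 0.217 = $229.78
Municipal income tax: $1,058.88 × 0.02 = $21.18
Medicare tax: only $151,268.20 − $150,978.46 = $289.74 of this check is subject → $289.74 × 0.01 = $2.90
Paid family leave insurance: $1,169.89 × 0.0087 = $10.18
Legal plan premium: $69.29
Total deductions = $83.18 + $27.83 + $229.78 + $21.18 + $2.90 + $10.18 + $69.29 = $444.34
Net pay = $1,169.89 − $444.34 = $725.55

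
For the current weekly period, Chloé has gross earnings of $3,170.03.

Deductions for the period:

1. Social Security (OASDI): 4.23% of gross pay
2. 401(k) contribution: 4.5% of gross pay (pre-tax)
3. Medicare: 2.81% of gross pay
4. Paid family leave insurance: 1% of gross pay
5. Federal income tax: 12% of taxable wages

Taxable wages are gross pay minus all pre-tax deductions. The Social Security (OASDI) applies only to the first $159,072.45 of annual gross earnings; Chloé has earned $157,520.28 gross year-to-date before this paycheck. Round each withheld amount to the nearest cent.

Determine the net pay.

401(k) contribution: $3,170.03 × 0.045 = $142.65
Taxable wages = $3,170.03 − $142.65 = $3,027.38
Federal income tax: $3,027.38 × 0.12 = $363.29
Paid family leave insurance: $3,170.03 × 0.01 = $31.70
Social Security (OASDI): only $159,072.45 − $157,520.28 = $1,552.17 of this check is subject → $1,552.17 × 0.0423 = $65.66
Medicare: $3,170.03 × 0.0281 = $89.08
Total deductions = $142.65 + $363.29 + $31.70 + $65.66 + $89.08 = $692.38
Net pay = $3,170.03 − $692.38 = $2,477.65

$2,477.65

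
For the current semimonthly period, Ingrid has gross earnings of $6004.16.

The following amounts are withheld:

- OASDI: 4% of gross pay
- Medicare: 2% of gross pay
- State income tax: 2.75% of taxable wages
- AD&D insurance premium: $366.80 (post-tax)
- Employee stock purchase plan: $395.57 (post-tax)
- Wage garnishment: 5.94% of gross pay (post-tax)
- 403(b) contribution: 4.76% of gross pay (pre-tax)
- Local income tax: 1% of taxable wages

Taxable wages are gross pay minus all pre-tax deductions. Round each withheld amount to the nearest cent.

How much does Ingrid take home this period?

$4024.66

403(b) contribution: $6004.16 × 0.0476 = $285.80
Taxable wages = $6004.16 − $285.80 = $5718.36
Local income tax: $5718.36 × 0.01 = $57.18
State income tax: $5718.36 × 0.0275 = $157.25
OASDI: $6004.16 × 0.04 = $240.17
Medicare: $6004.16 × 0.02 = $120.08
AD&D insurance premium: $366.80
Employee stock purchase plan: $395.57
Wage garnishment: $6004.16 × 0.0594 = $356.65
Total deductions = $285.80 + $57.18 + $157.25 + $240.17 + $120.08 + $366.80 + $395.57 + $356.65 = $1979.50
Net pay = $6004.16 − $1979.50 = $4024.66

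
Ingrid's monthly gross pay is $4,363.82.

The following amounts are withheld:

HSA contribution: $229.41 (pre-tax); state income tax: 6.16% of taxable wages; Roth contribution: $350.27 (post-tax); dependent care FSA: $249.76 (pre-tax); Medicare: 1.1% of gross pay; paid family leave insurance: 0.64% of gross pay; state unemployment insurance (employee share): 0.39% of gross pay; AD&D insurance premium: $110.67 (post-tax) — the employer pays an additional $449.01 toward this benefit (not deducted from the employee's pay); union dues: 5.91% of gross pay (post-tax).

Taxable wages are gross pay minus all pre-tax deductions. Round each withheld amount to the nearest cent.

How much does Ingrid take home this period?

$2,833.57

HSA contribution: $229.41
Dependent care FSA: $249.76
Pre-tax total = $229.41 + $249.76 = $479.17
Taxable wages = $4,363.82 − $479.17 = $3,884.65
State income tax: $3,884.65 × 0.0616 = $239.29
Paid family leave insurance: $4,363.82 × 0.0064 = $27.93
Medicare: $4,363.82 × 0.011 = $48.00
State unemployment insurance (employee share): $4,363.82 × 0.0039 = $17.02
Roth contribution: $350.27
AD&D insurance premium: $110.67
Union dues: $4,363.82 × 0.0591 = $257.90
(Employer's $449.01 toward AD&D insurance premium is not withheld from the employee.)
Total deductions = $229.41 + $249.76 + $239.29 + $27.93 + $48.00 + $17.02 + $350.27 + $110.67 + $257.90 = $1,530.25
Net pay = $4,363.82 − $1,530.25 = $2,833.57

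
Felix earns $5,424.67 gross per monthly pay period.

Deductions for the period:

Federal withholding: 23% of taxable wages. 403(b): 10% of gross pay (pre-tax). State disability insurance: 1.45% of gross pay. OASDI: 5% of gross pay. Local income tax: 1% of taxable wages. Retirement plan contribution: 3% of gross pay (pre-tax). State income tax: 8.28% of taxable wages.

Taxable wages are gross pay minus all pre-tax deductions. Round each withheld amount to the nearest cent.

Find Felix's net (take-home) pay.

Retirement plan contribution: $5,424.67 × 0.03 = $162.74
403(b): $5,424.67 × 0.1 = $542.47
Pre-tax total = $162.74 + $542.47 = $705.21
Taxable wages = $5,424.67 − $705.21 = $4,719.46
Federal withholding: $4,719.46 × 0.23 = $1,085.48
Local income tax: $4,719.46 × 0.01 = $47.19
State income tax: $4,719.46 × 0.0828 = $390.77
State disability insurance: $5,424.67 × 0.0145 = $78.66
OASDI: $5,424.67 × 0.05 = $271.23
Total deductions = $162.74 + $542.47 + $1,085.48 + $47.19 + $390.77 + $78.66 + $271.23 = $2,578.54
Net pay = $5,424.67 − $2,578.54 = $2,846.13

$2,846.13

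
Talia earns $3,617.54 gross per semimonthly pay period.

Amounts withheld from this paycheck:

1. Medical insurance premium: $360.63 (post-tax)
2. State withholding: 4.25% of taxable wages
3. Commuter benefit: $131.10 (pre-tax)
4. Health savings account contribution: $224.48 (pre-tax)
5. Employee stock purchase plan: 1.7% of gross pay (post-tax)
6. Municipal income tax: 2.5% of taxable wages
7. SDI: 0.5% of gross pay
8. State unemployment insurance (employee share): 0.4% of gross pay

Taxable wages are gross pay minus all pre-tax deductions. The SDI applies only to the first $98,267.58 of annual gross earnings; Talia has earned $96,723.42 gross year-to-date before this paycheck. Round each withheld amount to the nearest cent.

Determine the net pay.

$2,597.46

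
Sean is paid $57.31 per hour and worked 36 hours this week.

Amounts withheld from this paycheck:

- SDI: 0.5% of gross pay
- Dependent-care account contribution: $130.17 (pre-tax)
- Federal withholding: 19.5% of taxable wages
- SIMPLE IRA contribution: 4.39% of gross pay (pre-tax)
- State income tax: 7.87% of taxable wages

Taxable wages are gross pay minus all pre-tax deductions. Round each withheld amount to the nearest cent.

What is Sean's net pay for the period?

$1327.83

Gross pay: 36 × $57.31 = $2063.16
Dependent-care account contribution: $130.17
SIMPLE IRA contribution: $2063.16 × 0.0439 = $90.57
Pre-tax total = $130.17 + $90.57 = $220.74
Taxable wages = $2063.16 − $220.74 = $1842.42
Federal withholding: $1842.42 × 0.195 = $359.27
State income tax: $1842.42 × 0.0787 = $145.00
SDI: $2063.16 × 0.005 = $10.32
Total deductions = $130.17 + $90.57 + $359.27 + $145.00 + $10.32 = $735.33
Net pay = $2063.16 − $735.33 = $1327.83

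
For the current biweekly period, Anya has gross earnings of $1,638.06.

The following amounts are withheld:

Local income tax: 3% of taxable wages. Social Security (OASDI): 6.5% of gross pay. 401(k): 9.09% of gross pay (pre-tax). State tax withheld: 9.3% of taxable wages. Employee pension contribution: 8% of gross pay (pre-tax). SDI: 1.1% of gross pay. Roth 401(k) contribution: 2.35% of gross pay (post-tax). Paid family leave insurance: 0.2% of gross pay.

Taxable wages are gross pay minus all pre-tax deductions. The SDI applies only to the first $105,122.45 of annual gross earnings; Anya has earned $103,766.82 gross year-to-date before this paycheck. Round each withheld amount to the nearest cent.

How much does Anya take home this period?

401(k): $1,638.06 × 0.0909 = $148.90
Employee pension contribution: $1,638.06 × 0.08 = $131.04
Pre-tax total = $148.90 + $131.04 = $279.94
Taxable wages = $1,638.06 − $279.94 = $1,358.12
Local income tax: $1,358.12 × 0.03 = $40.74
State tax withheld: $1,358.12 × 0.093 = $126.31
SDI: only $105,122.45 − $103,766.82 = $1,355.63 of this check is subject → $1,355.63 × 0.011 = $14.91
Social Security (OASDI): $1,638.06 × 0.065 = $106.47
Paid family leave insurance: $1,638.06 × 0.002 = $3.28
Roth 401(k) contribution: $1,638.06 × 0.0235 = $38.49
Total deductions = $148.90 + $131.04 + $40.74 + $126.31 + $14.91 + $106.47 + $3.28 + $38.49 = $610.14
Net pay = $1,638.06 − $610.14 = $1,027.92

$1,027.92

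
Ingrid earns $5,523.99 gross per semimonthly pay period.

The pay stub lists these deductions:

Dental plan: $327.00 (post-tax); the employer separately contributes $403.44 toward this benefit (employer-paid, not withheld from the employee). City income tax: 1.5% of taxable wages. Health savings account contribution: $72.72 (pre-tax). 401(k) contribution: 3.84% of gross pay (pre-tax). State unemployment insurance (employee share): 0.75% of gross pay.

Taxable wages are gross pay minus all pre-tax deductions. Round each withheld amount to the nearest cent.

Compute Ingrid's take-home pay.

$4,792.13

401(k) contribution: $5,523.99 × 0.0384 = $212.12
Health savings account contribution: $72.72
Pre-tax total = $212.12 + $72.72 = $284.84
Taxable wages = $5,523.99 − $284.84 = $5,239.15
City income tax: $5,239.15 × 0.015 = $78.59
State unemployment insurance (employee share): $5,523.99 × 0.0075 = $41.43
Dental plan: $327.00
(Employer's $403.44 toward dental plan is not withheld from the employee.)
Total deductions = $212.12 + $72.72 + $78.59 + $41.43 + $327.00 = $731.86
Net pay = $5,523.99 − $731.86 = $4,792.13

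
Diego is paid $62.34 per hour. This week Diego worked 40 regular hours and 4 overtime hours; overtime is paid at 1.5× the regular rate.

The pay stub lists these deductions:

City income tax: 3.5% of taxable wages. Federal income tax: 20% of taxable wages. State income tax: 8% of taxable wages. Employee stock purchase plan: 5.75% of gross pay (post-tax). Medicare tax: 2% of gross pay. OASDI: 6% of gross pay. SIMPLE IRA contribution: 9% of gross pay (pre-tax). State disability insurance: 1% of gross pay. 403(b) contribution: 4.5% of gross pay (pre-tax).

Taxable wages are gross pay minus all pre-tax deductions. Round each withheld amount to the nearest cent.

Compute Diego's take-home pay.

$1,276.17

Regular pay: 40 × $62.34 = $2,493.60
Overtime pay: 4 × $62.34 × 1.5 = $374.04
Gross pay = $2,493.60 + $374.04 = $2,867.64
SIMPLE IRA contribution: $2,867.64 × 0.09 = $258.09
403(b) contribution: $2,867.64 × 0.045 = $129.04
Pre-tax total = $258.09 + $129.04 = $387.13
Taxable wages = $2,867.64 − $387.13 = $2,480.51
City income tax: $2,480.51 × 0.035 = $86.82
State income tax: $2,480.51 × 0.08 = $198.44
Federal income tax: $2,480.51 × 0.2 = $496.10
Medicare tax: $2,867.64 × 0.02 = $57.35
State disability insurance: $2,867.64 × 0.01 = $28.68
OASDI: $2,867.64 × 0.06 = $172.06
Employee stock purchase plan: $2,867.64 × 0.0575 = $164.89
Total deductions = $258.09 + $129.04 + $86.82 + $198.44 + $496.10 + $57.35 + $28.68 + $172.06 + $164.89 = $1,591.47
Net pay = $2,867.64 − $1,591.47 = $1,276.17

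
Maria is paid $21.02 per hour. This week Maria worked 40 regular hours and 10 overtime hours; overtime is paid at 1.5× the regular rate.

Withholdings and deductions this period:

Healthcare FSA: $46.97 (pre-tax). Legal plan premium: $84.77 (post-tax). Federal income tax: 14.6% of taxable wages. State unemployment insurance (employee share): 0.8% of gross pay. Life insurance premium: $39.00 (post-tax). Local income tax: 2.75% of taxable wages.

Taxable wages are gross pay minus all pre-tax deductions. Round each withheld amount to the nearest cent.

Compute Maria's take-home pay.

Regular pay: 40 × $21.02 = $840.80
Overtime pay: 10 × $21.02 × 1.5 = $315.30
Gross pay = $840.80 + $315.30 = $1,156.10
Healthcare FSA: $46.97
Taxable wages = $1,156.10 − $46.97 = $1,109.13
Federal income tax: $1,109.13 × 0.146 = $161.93
Local income tax: $1,109.13 × 0.0275 = $30.50
State unemployment insurance (employee share): $1,156.10 × 0.008 = $9.25
Legal plan premium: $84.77
Life insurance premium: $39.00
Total deductions = $46.97 + $161.93 + $30.50 + $9.25 + $84.77 + $39.00 = $372.42
Net pay = $1,156.10 − $372.42 = $783.68

$783.68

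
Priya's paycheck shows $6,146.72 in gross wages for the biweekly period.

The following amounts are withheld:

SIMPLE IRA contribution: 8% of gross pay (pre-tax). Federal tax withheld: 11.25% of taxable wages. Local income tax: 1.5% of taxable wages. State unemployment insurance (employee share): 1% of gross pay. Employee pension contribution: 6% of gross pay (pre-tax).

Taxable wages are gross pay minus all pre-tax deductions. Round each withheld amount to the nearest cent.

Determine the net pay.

$4,550.72

SIMPLE IRA contribution: $6,146.72 × 0.08 = $491.74
Employee pension contribution: $6,146.72 × 0.06 = $368.80
Pre-tax total = $491.74 + $368.80 = $860.54
Taxable wages = $6,146.72 − $860.54 = $5,286.18
Federal tax withheld: $5,286.18 × 0.1125 = $594.70
Local income tax: $5,286.18 × 0.015 = $79.29
State unemployment insurance (employee share): $6,146.72 × 0.01 = $61.47
Total deductions = $491.74 + $368.80 + $594.70 + $79.29 + $61.47 = $1,596.00
Net pay = $6,146.72 − $1,596.00 = $4,550.72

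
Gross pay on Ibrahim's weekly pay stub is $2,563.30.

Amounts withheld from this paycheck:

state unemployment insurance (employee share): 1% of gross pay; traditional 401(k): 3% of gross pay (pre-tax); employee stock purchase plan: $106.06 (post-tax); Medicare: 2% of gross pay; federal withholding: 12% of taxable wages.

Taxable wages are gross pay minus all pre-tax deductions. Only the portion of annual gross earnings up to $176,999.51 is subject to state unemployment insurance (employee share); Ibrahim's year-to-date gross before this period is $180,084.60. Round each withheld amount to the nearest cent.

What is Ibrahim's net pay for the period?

Traditional 401(k): $2,563.30 × 0.03 = $76.90
Taxable wages = $2,563.30 − $76.90 = $2,486.40
Federal withholding: $2,486.40 × 0.12 = $298.37
State unemployment insurance (employee share): annual cap $176,999.51 already reached (YTD $180,084.60), so $0.00
Medicare: $2,563.30 × 0.02 = $51.27
Employee stock purchase plan: $106.06
Total deductions = $76.90 + $298.37 + $0.00 + $51.27 + $106.06 = $532.60
Net pay = $2,563.30 − $532.60 = $2,030.70

$2,030.70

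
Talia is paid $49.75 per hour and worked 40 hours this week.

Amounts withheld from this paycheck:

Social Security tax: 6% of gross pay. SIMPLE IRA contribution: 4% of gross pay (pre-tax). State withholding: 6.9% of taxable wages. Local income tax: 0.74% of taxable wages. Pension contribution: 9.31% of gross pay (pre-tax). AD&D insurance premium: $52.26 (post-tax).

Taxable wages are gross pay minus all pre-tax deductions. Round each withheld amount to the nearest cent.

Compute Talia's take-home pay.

$1,421.67

Gross pay: 40 × $49.75 = $1,990.00
Pension contribution: $1,990.00 × 0.0931 = $185.27
SIMPLE IRA contribution: $1,990.00 × 0.04 = $79.60
Pre-tax total = $185.27 + $79.60 = $264.87
Taxable wages = $1,990.00 − $264.87 = $1,725.13
State withholding: $1,725.13 × 0.069 = $119.03
Local income tax: $1,725.13 × 0.0074 = $12.77
Social Security tax: $1,990.00 × 0.06 = $119.40
AD&D insurance premium: $52.26
Total deductions = $185.27 + $79.60 + $119.03 + $12.77 + $119.40 + $52.26 = $568.33
Net pay = $1,990.00 − $568.33 = $1,421.67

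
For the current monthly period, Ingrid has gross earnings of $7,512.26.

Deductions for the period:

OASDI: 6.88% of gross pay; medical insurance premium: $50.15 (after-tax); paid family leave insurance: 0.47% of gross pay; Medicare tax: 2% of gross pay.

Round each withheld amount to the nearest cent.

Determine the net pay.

$6,759.71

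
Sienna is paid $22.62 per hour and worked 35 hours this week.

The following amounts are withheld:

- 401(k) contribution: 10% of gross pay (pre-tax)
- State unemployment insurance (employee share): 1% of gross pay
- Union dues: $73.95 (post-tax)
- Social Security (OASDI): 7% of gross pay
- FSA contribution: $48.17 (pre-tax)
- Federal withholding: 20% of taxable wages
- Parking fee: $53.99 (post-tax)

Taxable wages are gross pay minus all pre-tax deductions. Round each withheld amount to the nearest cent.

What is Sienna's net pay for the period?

Gross pay: 35 × $22.62 = $791.70
FSA contribution: $48.17
401(k) contribution: $791.70 × 0.1 = $79.17
Pre-tax total = $48.17 + $79.17 = $127.34
Taxable wages = $791.70 − $127.34 = $664.36
Federal withholding: $664.36 × 0.2 = $132.87
Social Security (OASDI): $791.70 × 0.07 = $55.42
State unemployment insurance (employee share): $791.70 × 0.01 = $7.92
Parking fee: $53.99
Union dues: $73.95
Total deductions = $48.17 + $79.17 + $132.87 + $55.42 + $7.92 + $53.99 + $73.95 = $451.49
Net pay = $791.70 − $451.49 = $340.21

$340.21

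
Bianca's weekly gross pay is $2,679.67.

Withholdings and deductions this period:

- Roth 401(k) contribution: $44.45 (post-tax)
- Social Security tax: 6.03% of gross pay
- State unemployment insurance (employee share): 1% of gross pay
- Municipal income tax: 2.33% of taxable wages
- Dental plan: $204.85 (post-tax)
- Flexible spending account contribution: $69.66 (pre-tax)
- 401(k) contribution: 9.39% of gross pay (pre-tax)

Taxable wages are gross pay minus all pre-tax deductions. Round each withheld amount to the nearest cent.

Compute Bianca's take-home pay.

$1,865.76

401(k) contribution: $2,679.67 × 0.0939 = $251.62
Flexible spending account contribution: $69.66
Pre-tax total = $251.62 + $69.66 = $321.28
Taxable wages = $2,679.67 − $321.28 = $2,358.39
Municipal income tax: $2,358.39 × 0.0233 = $54.95
Social Security tax: $2,679.67 × 0.0603 = $161.58
State unemployment insurance (employee share): $2,679.67 × 0.01 = $26.80
Dental plan: $204.85
Roth 401(k) contribution: $44.45
Total deductions = $251.62 + $69.66 + $54.95 + $161.58 + $26.80 + $204.85 + $44.45 = $813.91
Net pay = $2,679.67 − $813.91 = $1,865.76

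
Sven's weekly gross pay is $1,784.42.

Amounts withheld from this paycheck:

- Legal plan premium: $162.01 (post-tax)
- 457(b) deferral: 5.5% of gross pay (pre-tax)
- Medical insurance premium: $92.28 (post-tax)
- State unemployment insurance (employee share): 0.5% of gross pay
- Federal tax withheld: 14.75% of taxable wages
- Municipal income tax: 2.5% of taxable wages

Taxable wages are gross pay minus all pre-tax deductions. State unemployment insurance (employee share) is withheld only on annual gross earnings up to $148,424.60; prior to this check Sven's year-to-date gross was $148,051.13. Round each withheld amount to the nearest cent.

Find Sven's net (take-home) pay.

457(b) deferral: $1,784.42 × 0.055 = $98.14
Taxable wages = $1,784.42 − $98.14 = $1,686.28
Federal tax withheld: $1,686.28 × 0.1475 = $248.73
Municipal income tax: $1,686.28 × 0.025 = $42.16
State unemployment insurance (employee share): only $148,424.60 − $148,051.13 = $373.47 of this check is subject → $373.47 × 0.005 = $1.87
Legal plan premium: $162.01
Medical insurance premium: $92.28
Total deductions = $98.14 + $248.73 + $42.16 + $1.87 + $162.01 + $92.28 = $645.19
Net pay = $1,784.42 − $645.19 = $1,139.23

$1,139.23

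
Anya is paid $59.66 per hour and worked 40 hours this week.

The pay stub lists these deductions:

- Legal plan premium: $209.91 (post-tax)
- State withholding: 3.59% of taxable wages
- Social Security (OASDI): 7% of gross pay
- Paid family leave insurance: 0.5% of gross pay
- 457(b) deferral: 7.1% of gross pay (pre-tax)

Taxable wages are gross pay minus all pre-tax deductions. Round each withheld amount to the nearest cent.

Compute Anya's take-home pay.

$1748.49

Gross pay: 40 × $59.66 = $2386.40
457(b) deferral: $2386.40 × 0.071 = $169.43
Taxable wages = $2386.40 − $169.43 = $2216.97
State withholding: $2216.97 × 0.0359 = $79.59
Paid family leave insurance: $2386.40 × 0.005 = $11.93
Social Security (OASDI): $2386.40 × 0.07 = $167.05
Legal plan premium: $209.91
Total deductions = $169.43 + $79.59 + $11.93 + $167.05 + $209.91 = $637.91
Net pay = $2386.40 − $637.91 = $1748.49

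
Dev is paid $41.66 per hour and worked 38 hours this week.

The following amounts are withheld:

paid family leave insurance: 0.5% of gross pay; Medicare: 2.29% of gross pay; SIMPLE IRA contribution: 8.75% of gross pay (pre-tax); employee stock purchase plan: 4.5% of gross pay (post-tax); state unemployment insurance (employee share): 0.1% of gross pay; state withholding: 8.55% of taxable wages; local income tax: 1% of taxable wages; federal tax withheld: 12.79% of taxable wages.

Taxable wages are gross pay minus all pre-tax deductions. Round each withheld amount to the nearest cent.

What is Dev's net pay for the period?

$1004.85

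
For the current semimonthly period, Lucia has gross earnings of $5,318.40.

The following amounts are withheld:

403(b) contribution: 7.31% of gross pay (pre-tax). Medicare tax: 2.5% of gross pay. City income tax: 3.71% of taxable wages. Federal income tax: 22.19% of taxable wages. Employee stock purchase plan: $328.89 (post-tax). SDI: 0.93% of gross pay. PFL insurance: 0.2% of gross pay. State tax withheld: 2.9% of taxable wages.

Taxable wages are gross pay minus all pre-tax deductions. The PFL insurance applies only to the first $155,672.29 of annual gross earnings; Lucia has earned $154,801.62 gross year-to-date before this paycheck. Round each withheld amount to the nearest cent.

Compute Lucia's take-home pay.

$2,996.84

403(b) contribution: $5,318.40 × 0.0731 = $388.78
Taxable wages = $5,318.40 − $388.78 = $4,929.62
Federal income tax: $4,929.62 × 0.2219 = $1,093.88
State tax withheld: $4,929.62 × 0.029 = $142.96
City income tax: $4,929.62 × 0.0371 = $182.89
SDI: $5,318.40 × 0.0093 = $49.46
PFL insurance: only $155,672.29 − $154,801.62 = $870.67 of this check is subject → $870.67 × 0.002 = $1.74
Medicare tax: $5,318.40 × 0.025 = $132.96
Employee stock purchase plan: $328.89
Total deductions = $388.78 + $1,093.88 + $142.96 + $182.89 + $49.46 + $1.74 + $132.96 + $328.89 = $2,321.56
Net pay = $5,318.40 − $2,321.56 = $2,996.84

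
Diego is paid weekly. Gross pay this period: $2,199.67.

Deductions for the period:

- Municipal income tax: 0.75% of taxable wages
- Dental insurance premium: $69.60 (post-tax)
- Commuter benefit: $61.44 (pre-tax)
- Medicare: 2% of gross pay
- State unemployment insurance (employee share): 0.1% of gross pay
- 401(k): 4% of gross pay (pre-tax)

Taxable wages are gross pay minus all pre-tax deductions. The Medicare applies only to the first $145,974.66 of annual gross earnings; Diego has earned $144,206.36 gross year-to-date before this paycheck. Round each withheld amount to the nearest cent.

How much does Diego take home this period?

401(k): $2,199.67 × 0.04 = $87.99
Commuter benefit: $61.44
Pre-tax total = $87.99 + $61.44 = $149.43
Taxable wages = $2,199.67 − $149.43 = $2,050.24
Municipal income tax: $2,050.24 × 0.0075 = $15.38
State unemployment insurance (employee share): $2,199.67 × 0.001 = $2.20
Medicare: only $145,974.66 − $144,206.36 = $1,768.30 of this check is subject → $1,768.30 × 0.02 = $35.37
Dental insurance premium: $69.60
Total deductions = $87.99 + $61.44 + $15.38 + $2.20 + $35.37 + $69.60 = $271.98
Net pay = $2,199.67 − $271.98 = $1,927.69

$1,927.69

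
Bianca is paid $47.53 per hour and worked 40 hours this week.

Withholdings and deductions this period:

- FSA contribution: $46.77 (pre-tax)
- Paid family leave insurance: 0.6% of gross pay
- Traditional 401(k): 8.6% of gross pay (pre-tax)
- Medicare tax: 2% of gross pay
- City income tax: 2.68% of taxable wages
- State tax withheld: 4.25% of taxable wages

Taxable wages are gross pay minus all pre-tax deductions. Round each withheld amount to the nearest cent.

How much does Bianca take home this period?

Gross pay: 40 × $47.53 = $1,901.20
Traditional 401(k): $1,901.20 × 0.086 = $163.50
FSA contribution: $46.77
Pre-tax total = $163.50 + $46.77 = $210.27
Taxable wages = $1,901.20 − $210.27 = $1,690.93
State tax withheld: $1,690.93 × 0.0425 = $71.86
City income tax: $1,690.93 × 0.0268 = $45.32
Paid family leave insurance: $1,901.20 × 0.006 = $11.41
Medicare tax: $1,901.20 × 0.02 = $38.02
Total deductions = $163.50 + $46.77 + $71.86 + $45.32 + $11.41 + $38.02 = $376.88
Net pay = $1,901.20 − $376.88 = $1,524.32

$1,524.32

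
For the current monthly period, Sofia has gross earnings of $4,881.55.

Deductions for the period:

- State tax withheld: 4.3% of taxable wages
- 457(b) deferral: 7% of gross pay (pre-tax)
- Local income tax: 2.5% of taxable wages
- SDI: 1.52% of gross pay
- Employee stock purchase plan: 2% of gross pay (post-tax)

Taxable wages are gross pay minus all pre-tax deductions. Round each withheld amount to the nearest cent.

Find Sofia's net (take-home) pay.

$4,059.30

457(b) deferral: $4,881.55 × 0.07 = $341.71
Taxable wages = $4,881.55 − $341.71 = $4,539.84
Local income tax: $4,539.84 × 0.025 = $113.50
State tax withheld: $4,539.84 × 0.043 = $195.21
SDI: $4,881.55 × 0.0152 = $74.20
Employee stock purchase plan: $4,881.55 × 0.02 = $97.63
Total deductions = $341.71 + $113.50 + $195.21 + $74.20 + $97.63 = $822.25
Net pay = $4,881.55 − $822.25 = $4,059.30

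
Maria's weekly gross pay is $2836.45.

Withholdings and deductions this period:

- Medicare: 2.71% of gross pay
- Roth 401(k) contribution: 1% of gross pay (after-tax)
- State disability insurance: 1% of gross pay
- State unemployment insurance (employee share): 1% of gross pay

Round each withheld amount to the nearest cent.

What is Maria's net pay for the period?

$2674.50

Medicare: $2836.45 × 0.0271 = $76.87
State unemployment insurance (employee share): $2836.45 × 0.01 = $28.36
State disability insurance: $2836.45 × 0.01 = $28.36
Roth 401(k) contribution: $2836.45 × 0.01 = $28.36
Total deductions = $76.87 + $28.36 + $28.36 + $28.36 = $161.95
Net pay = $2836.45 − $161.95 = $2674.50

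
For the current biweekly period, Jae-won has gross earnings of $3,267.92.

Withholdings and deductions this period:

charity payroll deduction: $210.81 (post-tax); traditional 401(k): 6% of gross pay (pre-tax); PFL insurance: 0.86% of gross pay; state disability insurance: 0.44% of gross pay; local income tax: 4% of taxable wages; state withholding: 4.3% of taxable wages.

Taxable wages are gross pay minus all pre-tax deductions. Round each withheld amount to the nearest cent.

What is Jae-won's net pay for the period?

Traditional 401(k): $3,267.92 × 0.06 = $196.08
Taxable wages = $3,267.92 − $196.08 = $3,071.84
Local income tax: $3,071.84 × 0.04 = $122.87
State withholding: $3,071.84 × 0.043 = $132.09
PFL insurance: $3,267.92 × 0.0086 = $28.10
State disability insurance: $3,267.92 × 0.0044 = $14.38
Charity payroll deduction: $210.81
Total deductions = $196.08 + $122.87 + $132.09 + $28.10 + $14.38 + $210.81 = $704.33
Net pay = $3,267.92 − $704.33 = $2,563.59

$2,563.59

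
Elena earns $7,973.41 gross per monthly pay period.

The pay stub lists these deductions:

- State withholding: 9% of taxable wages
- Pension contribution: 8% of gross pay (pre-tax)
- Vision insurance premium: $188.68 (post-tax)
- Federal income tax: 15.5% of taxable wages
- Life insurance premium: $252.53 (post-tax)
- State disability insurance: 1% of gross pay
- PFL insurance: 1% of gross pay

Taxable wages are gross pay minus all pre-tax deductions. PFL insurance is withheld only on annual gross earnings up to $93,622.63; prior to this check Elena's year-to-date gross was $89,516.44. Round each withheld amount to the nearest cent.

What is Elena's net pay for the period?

Pension contribution: $7,973.41 × 0.08 = $637.87
Taxable wages = $7,973.41 − $637.87 = $7,335.54
Federal income tax: $7,335.54 × 0.155 = $1,137.01
State withholding: $7,335.54 × 0.09 = $660.20
PFL insurance: only $93,622.63 − $89,516.44 = $4,106.19 of this check is subject → $4,106.19 × 0.01 = $41.06
State disability insurance: $7,973.41 × 0.01 = $79.73
Life insurance premium: $252.53
Vision insurance premium: $188.68
Total deductions = $637.87 + $1,137.01 + $660.20 + $41.06 + $79.73 + $252.53 + $188.68 = $2,997.08
Net pay = $7,973.41 − $2,997.08 = $4,976.33

$4,976.33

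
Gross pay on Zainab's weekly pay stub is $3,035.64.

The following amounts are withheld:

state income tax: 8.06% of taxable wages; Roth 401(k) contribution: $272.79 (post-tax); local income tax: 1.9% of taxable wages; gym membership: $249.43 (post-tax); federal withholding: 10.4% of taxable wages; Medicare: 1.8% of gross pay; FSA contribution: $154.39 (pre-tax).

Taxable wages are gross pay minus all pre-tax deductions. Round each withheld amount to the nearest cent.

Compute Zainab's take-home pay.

FSA contribution: $154.39
Taxable wages = $3,035.64 − $154.39 = $2,881.25
State income tax: $2,881.25 × 0.0806 = $232.23
Federal withholding: $2,881.25 × 0.104 = $299.65
Local income tax: $2,881.25 × 0.019 = $54.74
Medicare: $3,035.64 × 0.018 = $54.64
Roth 401(k) contribution: $272.79
Gym membership: $249.43
Total deductions = $154.39 + $232.23 + $299.65 + $54.74 + $54.64 + $272.79 + $249.43 = $1,317.87
Net pay = $3,035.64 − $1,317.87 = $1,717.77

$1,717.77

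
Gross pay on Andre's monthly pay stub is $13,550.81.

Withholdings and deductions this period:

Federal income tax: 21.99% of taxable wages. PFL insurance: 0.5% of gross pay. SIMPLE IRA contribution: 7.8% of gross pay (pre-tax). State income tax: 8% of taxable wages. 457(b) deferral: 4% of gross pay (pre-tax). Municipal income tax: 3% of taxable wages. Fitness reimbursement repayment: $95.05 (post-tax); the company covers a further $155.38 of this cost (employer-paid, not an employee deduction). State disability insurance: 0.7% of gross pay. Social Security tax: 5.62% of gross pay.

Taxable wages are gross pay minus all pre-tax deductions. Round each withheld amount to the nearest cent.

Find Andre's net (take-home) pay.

$6,989.69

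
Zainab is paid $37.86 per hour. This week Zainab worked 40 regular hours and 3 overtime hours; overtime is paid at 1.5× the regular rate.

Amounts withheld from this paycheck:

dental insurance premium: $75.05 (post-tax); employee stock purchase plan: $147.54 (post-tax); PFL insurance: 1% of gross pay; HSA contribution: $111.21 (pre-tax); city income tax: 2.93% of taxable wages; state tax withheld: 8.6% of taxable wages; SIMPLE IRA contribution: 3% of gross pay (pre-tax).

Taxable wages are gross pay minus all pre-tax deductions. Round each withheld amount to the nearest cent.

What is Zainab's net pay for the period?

Regular pay: 40 × $37.86 = $1,514.40
Overtime pay: 3 × $37.86 × 1.5 = $170.37
Gross pay = $1,514.40 + $170.37 = $1,684.77
HSA contribution: $111.21
SIMPLE IRA contribution: $1,684.77 × 0.03 = $50.54
Pre-tax total = $111.21 + $50.54 = $161.75
Taxable wages = $1,684.77 − $161.75 = $1,523.02
City income tax: $1,523.02 × 0.0293 = $44.62
State tax withheld: $1,523.02 × 0.086 = $130.98
PFL insurance: $1,684.77 × 0.01 = $16.85
Employee stock purchase plan: $147.54
Dental insurance premium: $75.05
Total deductions = $111.21 + $50.54 + $44.62 + $130.98 + $16.85 + $147.54 + $75.05 = $576.79
Net pay = $1,684.77 − $576.79 = $1,107.98

$1,107.98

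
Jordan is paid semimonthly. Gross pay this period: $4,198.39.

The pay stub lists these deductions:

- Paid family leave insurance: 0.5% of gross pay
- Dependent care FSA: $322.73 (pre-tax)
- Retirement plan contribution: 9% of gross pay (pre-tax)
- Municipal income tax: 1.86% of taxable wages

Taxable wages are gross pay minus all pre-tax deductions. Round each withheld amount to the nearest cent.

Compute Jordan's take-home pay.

$3,411.75

Retirement plan contribution: $4,198.39 × 0.09 = $377.86
Dependent care FSA: $322.73
Pre-tax total = $377.86 + $322.73 = $700.59
Taxable wages = $4,198.39 − $700.59 = $3,497.80
Municipal income tax: $3,497.80 × 0.0186 = $65.06
Paid family leave insurance: $4,198.39 × 0.005 = $20.99
Total deductions = $377.86 + $322.73 + $65.06 + $20.99 = $786.64
Net pay = $4,198.39 − $786.64 = $3,411.75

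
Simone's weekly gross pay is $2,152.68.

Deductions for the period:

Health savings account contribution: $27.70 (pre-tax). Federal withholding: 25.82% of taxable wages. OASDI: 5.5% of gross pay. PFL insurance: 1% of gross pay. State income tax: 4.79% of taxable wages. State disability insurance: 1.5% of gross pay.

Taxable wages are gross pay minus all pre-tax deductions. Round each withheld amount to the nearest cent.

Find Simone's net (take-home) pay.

$1,302.30

Health savings account contribution: $27.70
Taxable wages = $2,152.68 − $27.70 = $2,124.98
State income tax: $2,124.98 × 0.0479 = $101.79
Federal withholding: $2,124.98 × 0.2582 = $548.67
OASDI: $2,152.68 × 0.055 = $118.40
PFL insurance: $2,152.68 × 0.01 = $21.53
State disability insurance: $2,152.68 × 0.015 = $32.29
Total deductions = $27.70 + $101.79 + $548.67 + $118.40 + $21.53 + $32.29 = $850.38
Net pay = $2,152.68 − $850.38 = $1,302.30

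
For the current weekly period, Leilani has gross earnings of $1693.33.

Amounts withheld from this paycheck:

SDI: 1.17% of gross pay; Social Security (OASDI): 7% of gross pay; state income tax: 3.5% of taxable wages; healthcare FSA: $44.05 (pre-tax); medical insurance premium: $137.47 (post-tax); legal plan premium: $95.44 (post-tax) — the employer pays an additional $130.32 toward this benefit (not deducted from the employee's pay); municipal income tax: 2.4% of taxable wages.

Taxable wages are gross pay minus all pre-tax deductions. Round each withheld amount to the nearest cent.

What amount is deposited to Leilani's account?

Healthcare FSA: $44.05
Taxable wages = $1693.33 − $44.05 = $1649.28
State income tax: $1649.28 × 0.035 = $57.72
Municipal income tax: $1649.28 × 0.024 = $39.58
SDI: $1693.33 × 0.0117 = $19.81
Social Security (OASDI): $1693.33 × 0.07 = $118.53
Medical insurance premium: $137.47
Legal plan premium: $95.44
(Employer's $130.32 toward legal plan premium is not withheld from the employee.)
Total deductions = $44.05 + $57.72 + $39.58 + $19.81 + $118.53 + $137.47 + $95.44 = $512.60
Net pay = $1693.33 − $512.60 = $1180.73

$1180.73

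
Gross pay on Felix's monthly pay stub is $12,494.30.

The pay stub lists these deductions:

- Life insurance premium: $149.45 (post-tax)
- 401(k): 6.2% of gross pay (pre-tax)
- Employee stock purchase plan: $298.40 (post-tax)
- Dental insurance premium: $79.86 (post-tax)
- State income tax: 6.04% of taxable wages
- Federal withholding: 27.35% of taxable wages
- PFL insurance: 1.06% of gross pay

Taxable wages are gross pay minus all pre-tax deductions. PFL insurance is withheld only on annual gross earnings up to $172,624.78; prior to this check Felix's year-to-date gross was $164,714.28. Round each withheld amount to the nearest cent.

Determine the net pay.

401(k): $12,494.30 × 0.062 = $774.65
Taxable wages = $12,494.30 − $774.65 = $11,719.65
Federal withholding: $11,719.65 × 0.2735 = $3,205.32
State income tax: $11,719.65 × 0.0604 = $707.87
PFL insurance: only $172,624.78 − $164,714.28 = $7,910.50 of this check is subject → $7,910.50 × 0.0106 = $83.85
Employee stock purchase plan: $298.40
Life insurance premium: $149.45
Dental insurance premium: $79.86
Total deductions = $774.65 + $3,205.32 + $707.87 + $83.85 + $298.40 + $149.45 + $79.86 = $5,299.40
Net pay = $12,494.30 − $5,299.40 = $7,194.90

$7,194.90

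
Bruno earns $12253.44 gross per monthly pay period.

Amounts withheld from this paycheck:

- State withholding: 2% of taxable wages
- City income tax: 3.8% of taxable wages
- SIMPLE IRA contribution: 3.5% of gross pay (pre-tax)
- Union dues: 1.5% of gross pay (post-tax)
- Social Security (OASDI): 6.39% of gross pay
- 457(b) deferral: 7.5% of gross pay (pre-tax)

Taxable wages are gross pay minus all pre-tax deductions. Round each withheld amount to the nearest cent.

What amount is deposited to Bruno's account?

$9306.25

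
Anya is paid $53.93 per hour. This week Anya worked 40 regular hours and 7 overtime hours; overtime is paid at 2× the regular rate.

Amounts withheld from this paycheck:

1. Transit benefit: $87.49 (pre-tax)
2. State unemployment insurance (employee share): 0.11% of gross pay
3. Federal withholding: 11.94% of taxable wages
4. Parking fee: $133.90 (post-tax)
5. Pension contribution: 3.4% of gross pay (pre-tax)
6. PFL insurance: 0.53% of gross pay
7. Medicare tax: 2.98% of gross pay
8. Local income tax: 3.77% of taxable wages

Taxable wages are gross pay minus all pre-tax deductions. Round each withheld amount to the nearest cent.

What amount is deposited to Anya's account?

$2,058.19

Regular pay: 40 × $53.93 = $2,157.20
Overtime pay: 7 × $53.93 × 2 = $755.02
Gross pay = $2,157.20 + $755.02 = $2,912.22
Transit benefit: $87.49
Pension contribution: $2,912.22 × 0.034 = $99.02
Pre-tax total = $87.49 + $99.02 = $186.51
Taxable wages = $2,912.22 − $186.51 = $2,725.71
Federal withholding: $2,725.71 × 0.1194 = $325.45
Local income tax: $2,725.71 × 0.0377 = $102.76
PFL insurance: $2,912.22 × 0.0053 = $15.43
State unemployment insurance (employee share): $2,912.22 × 0.0011 = $3.20
Medicare tax: $2,912.22 × 0.0298 = $86.78
Parking fee: $133.90
Total deductions = $87.49 + $99.02 + $325.45 + $102.76 + $15.43 + $3.20 + $86.78 + $133.90 = $854.03
Net pay = $2,912.22 − $854.03 = $2,058.19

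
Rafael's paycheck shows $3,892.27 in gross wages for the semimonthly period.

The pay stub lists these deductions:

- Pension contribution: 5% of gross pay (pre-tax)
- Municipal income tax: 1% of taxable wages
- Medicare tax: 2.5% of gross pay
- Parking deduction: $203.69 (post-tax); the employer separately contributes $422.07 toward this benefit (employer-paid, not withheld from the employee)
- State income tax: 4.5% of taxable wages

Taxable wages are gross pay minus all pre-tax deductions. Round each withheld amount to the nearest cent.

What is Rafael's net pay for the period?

$3,193.29

Pension contribution: $3,892.27 × 0.05 = $194.61
Taxable wages = $3,892.27 − $194.61 = $3,697.66
State income tax: $3,697.66 × 0.045 = $166.39
Municipal income tax: $3,697.66 × 0.01 = $36.98
Medicare tax: $3,892.27 × 0.025 = $97.31
Parking deduction: $203.69
(Employer's $422.07 toward parking deduction is not withheld from the employee.)
Total deductions = $194.61 + $166.39 + $36.98 + $97.31 + $203.69 = $698.98
Net pay = $3,892.27 − $698.98 = $3,193.29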